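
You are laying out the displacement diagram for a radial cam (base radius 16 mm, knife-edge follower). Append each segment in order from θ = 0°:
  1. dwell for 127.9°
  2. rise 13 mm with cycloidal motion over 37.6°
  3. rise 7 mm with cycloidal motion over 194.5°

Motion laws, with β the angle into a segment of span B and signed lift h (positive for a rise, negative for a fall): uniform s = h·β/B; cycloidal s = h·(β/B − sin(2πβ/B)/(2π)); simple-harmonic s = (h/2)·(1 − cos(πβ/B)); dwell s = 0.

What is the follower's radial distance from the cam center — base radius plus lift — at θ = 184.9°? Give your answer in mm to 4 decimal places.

seg 1 [0°–127.9°] dwell: s stays 0.0000
seg 2 [127.9°–165.5°] cycloidal, h=13: full span → s += 13 → s = 13.0000
seg 3 [165.5°–360°] cycloidal, h=7: θ=184.9° here. β=19.4, B=194.5. 7·(0.0997 − sin(2π·0.0997)/(2π)) = 0.0448 → s = 13.0448
radial distance = base radius + s = 16 + 13.0448 = 29.0448

29.0448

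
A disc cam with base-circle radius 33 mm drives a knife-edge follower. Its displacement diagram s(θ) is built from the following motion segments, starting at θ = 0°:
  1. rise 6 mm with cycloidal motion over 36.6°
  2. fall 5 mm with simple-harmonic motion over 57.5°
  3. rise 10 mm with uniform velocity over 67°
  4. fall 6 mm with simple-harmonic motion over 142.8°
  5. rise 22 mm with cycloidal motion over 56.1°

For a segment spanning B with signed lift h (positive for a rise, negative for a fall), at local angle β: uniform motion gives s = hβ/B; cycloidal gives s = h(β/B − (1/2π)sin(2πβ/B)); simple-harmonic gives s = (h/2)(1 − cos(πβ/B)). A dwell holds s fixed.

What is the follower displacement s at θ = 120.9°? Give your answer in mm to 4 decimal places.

seg 1 [0°–36.6°] cycloidal, h=6: full span → s += 6 → s = 6.0000
seg 2 [36.6°–94.1°] simple-harmonic, h=-5: full span → s += -5 → s = 1.0000
seg 3 [94.1°–161.1°] uniform, h=10: θ=120.9° here. β=26.8, B=67. 10·26.8/67 = 4.0000 → s = 5.0000

5.0000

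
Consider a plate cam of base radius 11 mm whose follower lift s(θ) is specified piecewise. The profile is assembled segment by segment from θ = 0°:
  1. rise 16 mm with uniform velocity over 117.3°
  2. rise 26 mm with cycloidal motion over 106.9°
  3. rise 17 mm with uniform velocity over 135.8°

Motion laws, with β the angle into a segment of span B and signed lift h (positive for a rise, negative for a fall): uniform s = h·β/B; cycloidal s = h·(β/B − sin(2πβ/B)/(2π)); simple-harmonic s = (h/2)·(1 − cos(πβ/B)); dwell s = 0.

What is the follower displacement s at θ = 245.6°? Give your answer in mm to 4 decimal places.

seg 1 [0°–117.3°] uniform, h=16: full span → s += 16 → s = 16.0000
seg 2 [117.3°–224.2°] cycloidal, h=26: full span → s += 26 → s = 42.0000
seg 3 [224.2°–360°] uniform, h=17: θ=245.6° here. β=21.4, B=135.8. 17·21.4/135.8 = 2.6789 → s = 44.6789

44.6789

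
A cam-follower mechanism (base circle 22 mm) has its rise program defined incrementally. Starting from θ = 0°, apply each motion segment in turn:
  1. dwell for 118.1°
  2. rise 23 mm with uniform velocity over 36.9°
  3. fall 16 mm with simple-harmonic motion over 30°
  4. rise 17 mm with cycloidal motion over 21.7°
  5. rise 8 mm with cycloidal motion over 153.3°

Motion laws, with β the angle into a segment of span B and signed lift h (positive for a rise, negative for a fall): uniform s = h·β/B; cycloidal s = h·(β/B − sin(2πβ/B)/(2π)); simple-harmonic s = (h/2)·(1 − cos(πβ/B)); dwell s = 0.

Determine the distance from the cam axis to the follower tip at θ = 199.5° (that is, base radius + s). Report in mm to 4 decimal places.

seg 1 [0°–118.1°] dwell: s stays 0.0000
seg 2 [118.1°–155°] uniform, h=23: full span → s += 23 → s = 23.0000
seg 3 [155°–185°] simple-harmonic, h=-16: full span → s += -16 → s = 7.0000
seg 4 [185°–206.7°] cycloidal, h=17: θ=199.5° here. β=14.5, B=21.7. 17·(0.6682 − sin(2π·0.6682)/(2π)) = 13.7155 → s = 20.7155
radial distance = base radius + s = 22 + 20.7155 = 42.7155

42.7155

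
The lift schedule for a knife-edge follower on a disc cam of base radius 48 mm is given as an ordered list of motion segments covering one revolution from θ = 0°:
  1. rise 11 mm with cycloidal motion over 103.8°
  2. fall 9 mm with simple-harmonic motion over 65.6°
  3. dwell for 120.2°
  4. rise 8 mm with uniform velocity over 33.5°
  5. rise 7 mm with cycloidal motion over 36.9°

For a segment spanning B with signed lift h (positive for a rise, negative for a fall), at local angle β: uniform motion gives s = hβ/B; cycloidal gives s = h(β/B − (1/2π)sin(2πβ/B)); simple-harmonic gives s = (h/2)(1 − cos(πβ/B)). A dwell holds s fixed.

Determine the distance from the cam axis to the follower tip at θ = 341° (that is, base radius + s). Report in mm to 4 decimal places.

seg 1 [0°–103.8°] cycloidal, h=11: full span → s += 11 → s = 11.0000
seg 2 [103.8°–169.4°] simple-harmonic, h=-9: full span → s += -9 → s = 2.0000
seg 3 [169.4°–289.6°] dwell: s stays 2.0000
seg 4 [289.6°–323.1°] uniform, h=8: full span → s += 8 → s = 10.0000
seg 5 [323.1°–360°] cycloidal, h=7: θ=341° here. β=17.9, B=36.9. 7·(0.4851 − sin(2π·0.4851)/(2π)) = 3.2915 → s = 13.2915
radial distance = base radius + s = 48 + 13.2915 = 61.2915

61.2915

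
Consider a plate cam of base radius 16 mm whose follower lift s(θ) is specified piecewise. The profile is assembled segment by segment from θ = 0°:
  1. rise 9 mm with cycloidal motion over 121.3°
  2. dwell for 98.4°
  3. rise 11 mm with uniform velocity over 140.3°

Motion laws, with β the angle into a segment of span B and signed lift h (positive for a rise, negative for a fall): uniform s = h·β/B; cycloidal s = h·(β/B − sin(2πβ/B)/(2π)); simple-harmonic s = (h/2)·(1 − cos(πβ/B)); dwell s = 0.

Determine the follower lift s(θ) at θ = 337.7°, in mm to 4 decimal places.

seg 1 [0°–121.3°] cycloidal, h=9: full span → s += 9 → s = 9.0000
seg 2 [121.3°–219.7°] dwell: s stays 9.0000
seg 3 [219.7°–360°] uniform, h=11: θ=337.7° here. β=118, B=140.3. 11·118/140.3 = 9.2516 → s = 18.2516

18.2516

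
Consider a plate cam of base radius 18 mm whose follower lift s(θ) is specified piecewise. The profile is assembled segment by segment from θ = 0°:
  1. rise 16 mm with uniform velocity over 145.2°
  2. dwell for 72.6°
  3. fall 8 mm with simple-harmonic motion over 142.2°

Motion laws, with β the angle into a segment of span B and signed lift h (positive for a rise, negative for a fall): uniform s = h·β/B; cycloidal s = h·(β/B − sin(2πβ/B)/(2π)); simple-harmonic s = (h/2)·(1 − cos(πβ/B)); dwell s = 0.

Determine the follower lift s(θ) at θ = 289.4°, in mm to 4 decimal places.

seg 1 [0°–145.2°] uniform, h=16: full span → s += 16 → s = 16.0000
seg 2 [145.2°–217.8°] dwell: s stays 16.0000
seg 3 [217.8°–360°] simple-harmonic, h=-8: θ=289.4° here. β=71.6, B=142.2. -8/2·(1 − cos(π·0.5035)) = -4.0442 → s = 11.9558

11.9558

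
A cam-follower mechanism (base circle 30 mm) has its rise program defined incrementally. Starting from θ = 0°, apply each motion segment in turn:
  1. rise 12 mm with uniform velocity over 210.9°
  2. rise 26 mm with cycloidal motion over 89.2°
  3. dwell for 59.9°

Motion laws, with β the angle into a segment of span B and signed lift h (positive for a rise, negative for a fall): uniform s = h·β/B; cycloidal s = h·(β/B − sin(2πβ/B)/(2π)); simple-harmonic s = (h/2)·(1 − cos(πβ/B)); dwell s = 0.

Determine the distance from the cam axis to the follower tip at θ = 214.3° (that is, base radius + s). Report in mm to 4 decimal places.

seg 1 [0°–210.9°] uniform, h=12: full span → s += 12 → s = 12.0000
seg 2 [210.9°–300.1°] cycloidal, h=26: θ=214.3° here. β=3.4, B=89.2. 26·(0.0381 − sin(2π·0.0381)/(2π)) = 0.0094 → s = 12.0094
radial distance = base radius + s = 30 + 12.0094 = 42.0094

42.0094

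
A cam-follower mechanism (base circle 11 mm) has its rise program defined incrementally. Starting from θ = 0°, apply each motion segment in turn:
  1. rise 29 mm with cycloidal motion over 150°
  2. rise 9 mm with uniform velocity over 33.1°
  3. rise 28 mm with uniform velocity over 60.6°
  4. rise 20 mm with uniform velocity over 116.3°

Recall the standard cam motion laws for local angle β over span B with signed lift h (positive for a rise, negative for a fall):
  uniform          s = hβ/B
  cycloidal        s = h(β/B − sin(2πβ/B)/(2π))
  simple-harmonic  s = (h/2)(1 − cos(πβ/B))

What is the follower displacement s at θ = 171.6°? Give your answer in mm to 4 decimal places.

seg 1 [0°–150°] cycloidal, h=29: full span → s += 29 → s = 29.0000
seg 2 [150°–183.1°] uniform, h=9: θ=171.6° here. β=21.6, B=33.1. 9·21.6/33.1 = 5.8731 → s = 34.8731

34.8731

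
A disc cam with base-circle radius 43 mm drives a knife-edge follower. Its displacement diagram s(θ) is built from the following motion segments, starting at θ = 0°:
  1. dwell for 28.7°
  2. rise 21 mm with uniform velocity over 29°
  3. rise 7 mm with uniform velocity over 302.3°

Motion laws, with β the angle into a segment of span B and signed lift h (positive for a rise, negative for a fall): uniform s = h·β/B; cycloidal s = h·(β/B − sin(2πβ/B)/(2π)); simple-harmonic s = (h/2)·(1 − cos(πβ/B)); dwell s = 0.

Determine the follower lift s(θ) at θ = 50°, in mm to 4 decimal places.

seg 1 [0°–28.7°] dwell: s stays 0.0000
seg 2 [28.7°–57.7°] uniform, h=21: θ=50° here. β=21.3, B=29. 21·21.3/29 = 15.4241 → s = 15.4241

15.4241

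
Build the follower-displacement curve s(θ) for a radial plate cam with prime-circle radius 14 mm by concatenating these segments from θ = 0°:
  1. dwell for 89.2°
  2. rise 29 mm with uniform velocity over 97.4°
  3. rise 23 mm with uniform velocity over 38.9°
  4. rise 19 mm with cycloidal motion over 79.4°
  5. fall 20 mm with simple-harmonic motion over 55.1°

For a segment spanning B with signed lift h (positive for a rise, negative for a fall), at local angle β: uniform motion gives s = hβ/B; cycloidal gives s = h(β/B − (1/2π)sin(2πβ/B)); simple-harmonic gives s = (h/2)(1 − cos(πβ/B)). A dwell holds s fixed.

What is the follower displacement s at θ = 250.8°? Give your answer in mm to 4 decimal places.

seg 1 [0°–89.2°] dwell: s stays 0.0000
seg 2 [89.2°–186.6°] uniform, h=29: full span → s += 29 → s = 29.0000
seg 3 [186.6°–225.5°] uniform, h=23: full span → s += 23 → s = 52.0000
seg 4 [225.5°–304.9°] cycloidal, h=19: θ=250.8° here. β=25.3, B=79.4. 19·(0.3186 − sin(2π·0.3186)/(2π)) = 3.3071 → s = 55.3071

55.3071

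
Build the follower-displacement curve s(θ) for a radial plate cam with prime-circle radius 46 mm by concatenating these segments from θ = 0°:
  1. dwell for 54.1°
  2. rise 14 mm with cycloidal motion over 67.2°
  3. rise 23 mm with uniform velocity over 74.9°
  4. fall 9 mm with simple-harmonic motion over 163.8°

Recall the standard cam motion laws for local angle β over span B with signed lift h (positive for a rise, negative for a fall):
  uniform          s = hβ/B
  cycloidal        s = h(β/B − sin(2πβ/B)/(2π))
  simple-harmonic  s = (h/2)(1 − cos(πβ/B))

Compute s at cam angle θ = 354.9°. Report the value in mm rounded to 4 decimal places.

seg 1 [0°–54.1°] dwell: s stays 0.0000
seg 2 [54.1°–121.3°] cycloidal, h=14: full span → s += 14 → s = 14.0000
seg 3 [121.3°–196.2°] uniform, h=23: full span → s += 23 → s = 37.0000
seg 4 [196.2°–360°] simple-harmonic, h=-9: θ=354.9° here. β=158.7, B=163.8. -9/2·(1 − cos(π·0.9689)) = -8.9785 → s = 28.0215

28.0215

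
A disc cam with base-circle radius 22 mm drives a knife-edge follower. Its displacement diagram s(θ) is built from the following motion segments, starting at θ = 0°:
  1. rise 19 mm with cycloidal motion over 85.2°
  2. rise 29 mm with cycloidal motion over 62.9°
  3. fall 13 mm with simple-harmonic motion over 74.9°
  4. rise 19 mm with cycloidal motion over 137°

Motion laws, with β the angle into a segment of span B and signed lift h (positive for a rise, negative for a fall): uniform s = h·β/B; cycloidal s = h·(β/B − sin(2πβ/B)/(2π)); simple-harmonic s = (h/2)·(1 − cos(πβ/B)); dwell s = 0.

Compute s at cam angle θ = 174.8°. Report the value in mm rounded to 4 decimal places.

seg 1 [0°–85.2°] cycloidal, h=19: full span → s += 19 → s = 19.0000
seg 2 [85.2°–148.1°] cycloidal, h=29: full span → s += 29 → s = 48.0000
seg 3 [148.1°–223°] simple-harmonic, h=-13: θ=174.8° here. β=26.7, B=74.9. -13/2·(1 − cos(π·0.3565)) = -3.6675 → s = 44.3325

44.3325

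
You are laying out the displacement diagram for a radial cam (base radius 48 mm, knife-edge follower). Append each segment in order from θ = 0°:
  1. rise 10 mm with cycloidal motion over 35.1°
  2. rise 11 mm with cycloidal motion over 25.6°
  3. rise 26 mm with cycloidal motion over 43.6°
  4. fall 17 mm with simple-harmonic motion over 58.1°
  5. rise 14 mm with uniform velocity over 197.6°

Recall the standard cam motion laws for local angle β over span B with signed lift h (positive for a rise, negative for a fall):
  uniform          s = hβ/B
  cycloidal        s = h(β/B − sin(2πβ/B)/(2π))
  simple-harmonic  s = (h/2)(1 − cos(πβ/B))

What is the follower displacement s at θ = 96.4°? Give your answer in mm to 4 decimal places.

seg 1 [0°–35.1°] cycloidal, h=10: full span → s += 10 → s = 10.0000
seg 2 [35.1°–60.7°] cycloidal, h=11: full span → s += 11 → s = 21.0000
seg 3 [60.7°–104.3°] cycloidal, h=26: θ=96.4° here. β=35.7, B=43.6. 26·(0.8188 − sin(2π·0.8188)/(2π)) = 25.0463 → s = 46.0463

46.0463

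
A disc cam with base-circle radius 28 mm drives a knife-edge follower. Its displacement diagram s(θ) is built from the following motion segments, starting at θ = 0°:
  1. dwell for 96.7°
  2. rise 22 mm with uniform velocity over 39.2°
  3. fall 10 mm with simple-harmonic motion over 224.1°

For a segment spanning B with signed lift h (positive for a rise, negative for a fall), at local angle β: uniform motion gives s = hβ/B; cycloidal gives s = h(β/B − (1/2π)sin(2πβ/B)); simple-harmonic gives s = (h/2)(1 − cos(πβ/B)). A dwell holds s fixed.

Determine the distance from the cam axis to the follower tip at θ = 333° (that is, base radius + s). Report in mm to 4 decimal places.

seg 1 [0°–96.7°] dwell: s stays 0.0000
seg 2 [96.7°–135.9°] uniform, h=22: full span → s += 22 → s = 22.0000
seg 3 [135.9°–360°] simple-harmonic, h=-10: θ=333° here. β=197.1, B=224.1. -10/2·(1 − cos(π·0.8795)) = -9.6461 → s = 12.3539
radial distance = base radius + s = 28 + 12.3539 = 40.3539

40.3539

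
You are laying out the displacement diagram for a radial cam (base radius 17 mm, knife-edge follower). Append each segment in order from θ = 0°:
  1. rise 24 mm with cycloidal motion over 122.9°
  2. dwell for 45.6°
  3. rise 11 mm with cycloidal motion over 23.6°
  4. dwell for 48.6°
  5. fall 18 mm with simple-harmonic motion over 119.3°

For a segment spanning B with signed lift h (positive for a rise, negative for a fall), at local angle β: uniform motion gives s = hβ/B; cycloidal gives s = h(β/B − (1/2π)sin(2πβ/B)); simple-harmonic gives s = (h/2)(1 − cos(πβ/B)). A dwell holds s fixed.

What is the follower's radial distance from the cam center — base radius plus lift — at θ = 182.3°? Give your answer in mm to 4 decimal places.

seg 1 [0°–122.9°] cycloidal, h=24: full span → s += 24 → s = 24.0000
seg 2 [122.9°–168.5°] dwell: s stays 24.0000
seg 3 [168.5°–192.1°] cycloidal, h=11: θ=182.3° here. β=13.8, B=23.6. 11·(0.5847 − sin(2π·0.5847)/(2π)) = 7.3210 → s = 31.3210
radial distance = base radius + s = 17 + 31.3210 = 48.3210

48.3210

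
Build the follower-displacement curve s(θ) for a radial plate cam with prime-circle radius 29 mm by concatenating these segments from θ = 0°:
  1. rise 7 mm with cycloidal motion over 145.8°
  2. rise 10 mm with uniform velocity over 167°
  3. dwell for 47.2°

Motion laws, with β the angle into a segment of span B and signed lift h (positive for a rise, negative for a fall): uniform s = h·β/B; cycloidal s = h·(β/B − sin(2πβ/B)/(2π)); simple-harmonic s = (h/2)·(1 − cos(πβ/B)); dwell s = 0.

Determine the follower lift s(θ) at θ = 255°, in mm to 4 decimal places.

seg 1 [0°–145.8°] cycloidal, h=7: full span → s += 7 → s = 7.0000
seg 2 [145.8°–312.8°] uniform, h=10: θ=255° here. β=109.2, B=167. 10·109.2/167 = 6.5389 → s = 13.5389

13.5389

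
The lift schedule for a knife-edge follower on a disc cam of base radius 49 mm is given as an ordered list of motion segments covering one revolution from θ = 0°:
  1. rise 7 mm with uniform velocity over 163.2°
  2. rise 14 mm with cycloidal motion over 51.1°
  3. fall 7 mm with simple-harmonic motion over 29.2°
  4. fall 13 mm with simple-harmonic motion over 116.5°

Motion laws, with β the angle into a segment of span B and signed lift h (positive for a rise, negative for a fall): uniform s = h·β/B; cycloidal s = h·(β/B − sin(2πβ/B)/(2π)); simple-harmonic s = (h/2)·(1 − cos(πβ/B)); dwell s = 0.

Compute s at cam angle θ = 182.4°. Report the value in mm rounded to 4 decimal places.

seg 1 [0°–163.2°] uniform, h=7: full span → s += 7 → s = 7.0000
seg 2 [163.2°–214.3°] cycloidal, h=14: θ=182.4° here. β=19.2, B=51.1. 14·(0.3757 − sin(2π·0.3757)/(2π)) = 3.6920 → s = 10.6920

10.6920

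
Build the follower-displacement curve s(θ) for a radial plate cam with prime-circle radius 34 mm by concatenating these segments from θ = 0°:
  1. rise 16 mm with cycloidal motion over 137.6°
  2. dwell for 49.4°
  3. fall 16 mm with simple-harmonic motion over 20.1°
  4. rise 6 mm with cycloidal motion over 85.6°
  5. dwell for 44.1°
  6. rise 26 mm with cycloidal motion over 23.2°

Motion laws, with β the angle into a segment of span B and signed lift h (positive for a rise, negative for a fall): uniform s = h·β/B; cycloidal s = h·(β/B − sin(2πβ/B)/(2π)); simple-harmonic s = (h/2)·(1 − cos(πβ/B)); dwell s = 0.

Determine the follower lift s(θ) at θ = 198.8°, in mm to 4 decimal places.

seg 1 [0°–137.6°] cycloidal, h=16: full span → s += 16 → s = 16.0000
seg 2 [137.6°–187°] dwell: s stays 16.0000
seg 3 [187°–207.1°] simple-harmonic, h=-16: θ=198.8° here. β=11.8, B=20.1. -16/2·(1 − cos(π·0.5871)) = -10.1610 → s = 5.8390

5.8390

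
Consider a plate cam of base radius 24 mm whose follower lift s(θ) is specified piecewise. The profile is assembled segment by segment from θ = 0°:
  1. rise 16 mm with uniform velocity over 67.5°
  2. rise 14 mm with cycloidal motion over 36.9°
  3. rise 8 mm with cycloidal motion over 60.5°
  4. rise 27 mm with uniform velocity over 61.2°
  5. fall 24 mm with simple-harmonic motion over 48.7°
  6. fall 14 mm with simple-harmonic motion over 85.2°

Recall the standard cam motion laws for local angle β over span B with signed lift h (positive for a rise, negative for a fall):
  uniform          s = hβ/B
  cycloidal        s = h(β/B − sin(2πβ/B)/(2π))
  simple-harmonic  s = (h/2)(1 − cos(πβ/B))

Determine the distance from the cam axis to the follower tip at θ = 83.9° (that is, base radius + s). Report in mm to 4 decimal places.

seg 1 [0°–67.5°] uniform, h=16: full span → s += 16 → s = 16.0000
seg 2 [67.5°–104.4°] cycloidal, h=14: θ=83.9° here. β=16.4, B=36.9. 14·(0.4444 − sin(2π·0.4444)/(2π)) = 5.4601 → s = 21.4601
radial distance = base radius + s = 24 + 21.4601 = 45.4601

45.4601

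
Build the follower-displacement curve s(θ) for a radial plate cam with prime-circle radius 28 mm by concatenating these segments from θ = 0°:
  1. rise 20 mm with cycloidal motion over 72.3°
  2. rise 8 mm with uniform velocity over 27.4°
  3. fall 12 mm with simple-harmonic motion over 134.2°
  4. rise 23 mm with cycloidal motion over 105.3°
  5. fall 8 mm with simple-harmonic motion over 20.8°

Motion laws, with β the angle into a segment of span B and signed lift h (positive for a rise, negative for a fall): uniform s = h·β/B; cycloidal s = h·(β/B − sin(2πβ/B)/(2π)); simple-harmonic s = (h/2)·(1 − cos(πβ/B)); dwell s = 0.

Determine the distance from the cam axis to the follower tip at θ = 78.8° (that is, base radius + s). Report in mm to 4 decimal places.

seg 1 [0°–72.3°] cycloidal, h=20: full span → s += 20 → s = 20.0000
seg 2 [72.3°–99.7°] uniform, h=8: θ=78.8° here. β=6.5, B=27.4. 8·6.5/27.4 = 1.8978 → s = 21.8978
radial distance = base radius + s = 28 + 21.8978 = 49.8978

49.8978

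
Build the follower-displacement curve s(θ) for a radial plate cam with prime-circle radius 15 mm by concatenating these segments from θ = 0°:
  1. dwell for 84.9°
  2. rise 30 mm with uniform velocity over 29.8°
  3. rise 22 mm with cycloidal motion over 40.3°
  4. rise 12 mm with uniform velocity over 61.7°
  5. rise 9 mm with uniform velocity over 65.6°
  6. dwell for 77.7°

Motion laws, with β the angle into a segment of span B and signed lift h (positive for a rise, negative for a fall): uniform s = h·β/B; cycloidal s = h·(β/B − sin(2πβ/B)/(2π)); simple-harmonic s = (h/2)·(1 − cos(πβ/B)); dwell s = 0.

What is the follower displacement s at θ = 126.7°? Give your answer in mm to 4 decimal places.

seg 1 [0°–84.9°] dwell: s stays 0.0000
seg 2 [84.9°–114.7°] uniform, h=30: full span → s += 30 → s = 30.0000
seg 3 [114.7°–155°] cycloidal, h=22: θ=126.7° here. β=12, B=40.3. 22·(0.2978 − sin(2π·0.2978)/(2π)) = 3.2060 → s = 33.2060

33.2060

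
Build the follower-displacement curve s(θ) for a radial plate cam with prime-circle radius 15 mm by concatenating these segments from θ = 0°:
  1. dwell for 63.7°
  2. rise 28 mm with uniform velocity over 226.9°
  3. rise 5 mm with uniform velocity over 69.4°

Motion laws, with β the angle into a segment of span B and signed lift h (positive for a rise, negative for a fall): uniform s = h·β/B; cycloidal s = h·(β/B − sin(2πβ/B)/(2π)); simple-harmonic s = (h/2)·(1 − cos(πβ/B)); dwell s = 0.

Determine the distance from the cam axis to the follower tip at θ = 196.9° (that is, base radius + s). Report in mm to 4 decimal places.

seg 1 [0°–63.7°] dwell: s stays 0.0000
seg 2 [63.7°–290.6°] uniform, h=28: θ=196.9° here. β=133.2, B=226.9. 28·133.2/226.9 = 16.4372 → s = 16.4372
radial distance = base radius + s = 15 + 16.4372 = 31.4372

31.4372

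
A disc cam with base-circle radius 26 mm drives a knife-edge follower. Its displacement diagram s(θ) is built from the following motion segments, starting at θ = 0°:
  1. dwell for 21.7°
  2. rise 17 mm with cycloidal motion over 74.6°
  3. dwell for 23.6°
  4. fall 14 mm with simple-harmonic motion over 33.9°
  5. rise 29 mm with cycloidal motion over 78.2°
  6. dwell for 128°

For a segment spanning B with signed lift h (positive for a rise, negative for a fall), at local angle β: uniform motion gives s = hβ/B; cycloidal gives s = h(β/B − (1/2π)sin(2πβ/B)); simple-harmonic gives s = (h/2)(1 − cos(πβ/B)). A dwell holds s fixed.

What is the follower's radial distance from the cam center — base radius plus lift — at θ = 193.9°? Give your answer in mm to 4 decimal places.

seg 1 [0°–21.7°] dwell: s stays 0.0000
seg 2 [21.7°–96.3°] cycloidal, h=17: full span → s += 17 → s = 17.0000
seg 3 [96.3°–119.9°] dwell: s stays 17.0000
seg 4 [119.9°–153.8°] simple-harmonic, h=-14: full span → s += -14 → s = 3.0000
seg 5 [153.8°–232°] cycloidal, h=29: θ=193.9° here. β=40.1, B=78.2. 29·(0.5128 − sin(2π·0.5128)/(2π)) = 15.2413 → s = 18.2413
radial distance = base radius + s = 26 + 18.2413 = 44.2413

44.2413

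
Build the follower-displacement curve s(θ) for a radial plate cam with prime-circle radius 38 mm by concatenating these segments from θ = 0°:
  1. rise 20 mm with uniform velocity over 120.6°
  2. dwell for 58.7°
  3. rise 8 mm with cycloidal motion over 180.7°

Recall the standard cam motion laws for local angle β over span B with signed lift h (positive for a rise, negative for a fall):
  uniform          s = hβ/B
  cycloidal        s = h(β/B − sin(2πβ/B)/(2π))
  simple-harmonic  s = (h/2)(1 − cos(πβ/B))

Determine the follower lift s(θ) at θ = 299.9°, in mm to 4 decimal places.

seg 1 [0°–120.6°] uniform, h=20: full span → s += 20 → s = 20.0000
seg 2 [120.6°–179.3°] dwell: s stays 20.0000
seg 3 [179.3°–360°] cycloidal, h=8: θ=299.9° here. β=120.6, B=180.7. 8·(0.6674 − sin(2π·0.6674)/(2π)) = 6.4448 → s = 26.4448

26.4448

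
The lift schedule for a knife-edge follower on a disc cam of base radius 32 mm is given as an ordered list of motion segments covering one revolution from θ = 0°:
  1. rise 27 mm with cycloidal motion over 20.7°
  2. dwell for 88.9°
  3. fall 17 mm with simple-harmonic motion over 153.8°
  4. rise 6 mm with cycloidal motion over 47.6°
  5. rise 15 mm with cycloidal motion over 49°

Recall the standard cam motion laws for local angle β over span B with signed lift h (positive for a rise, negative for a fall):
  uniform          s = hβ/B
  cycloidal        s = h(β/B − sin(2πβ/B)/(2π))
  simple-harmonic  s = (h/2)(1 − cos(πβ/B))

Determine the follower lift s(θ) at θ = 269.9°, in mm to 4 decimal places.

seg 1 [0°–20.7°] cycloidal, h=27: full span → s += 27 → s = 27.0000
seg 2 [20.7°–109.6°] dwell: s stays 27.0000
seg 3 [109.6°–263.4°] simple-harmonic, h=-17: full span → s += -17 → s = 10.0000
seg 4 [263.4°–311°] cycloidal, h=6: θ=269.9° here. β=6.5, B=47.6. 6·(0.1366 − sin(2π·0.1366)/(2π)) = 0.0969 → s = 10.0969

10.0969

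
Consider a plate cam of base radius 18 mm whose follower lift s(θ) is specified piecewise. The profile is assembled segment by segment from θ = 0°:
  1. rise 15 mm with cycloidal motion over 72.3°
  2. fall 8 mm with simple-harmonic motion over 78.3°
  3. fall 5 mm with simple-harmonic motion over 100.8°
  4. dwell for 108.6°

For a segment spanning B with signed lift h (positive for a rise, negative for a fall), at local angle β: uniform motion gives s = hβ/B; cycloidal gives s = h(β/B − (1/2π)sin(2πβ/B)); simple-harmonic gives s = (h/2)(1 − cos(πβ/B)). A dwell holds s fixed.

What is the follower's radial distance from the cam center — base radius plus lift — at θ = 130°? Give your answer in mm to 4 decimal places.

seg 1 [0°–72.3°] cycloidal, h=15: full span → s += 15 → s = 15.0000
seg 2 [72.3°–150.6°] simple-harmonic, h=-8: θ=130° here. β=57.7, B=78.3. -8/2·(1 − cos(π·0.7369)) = -6.7097 → s = 8.2903
radial distance = base radius + s = 18 + 8.2903 = 26.2903

26.2903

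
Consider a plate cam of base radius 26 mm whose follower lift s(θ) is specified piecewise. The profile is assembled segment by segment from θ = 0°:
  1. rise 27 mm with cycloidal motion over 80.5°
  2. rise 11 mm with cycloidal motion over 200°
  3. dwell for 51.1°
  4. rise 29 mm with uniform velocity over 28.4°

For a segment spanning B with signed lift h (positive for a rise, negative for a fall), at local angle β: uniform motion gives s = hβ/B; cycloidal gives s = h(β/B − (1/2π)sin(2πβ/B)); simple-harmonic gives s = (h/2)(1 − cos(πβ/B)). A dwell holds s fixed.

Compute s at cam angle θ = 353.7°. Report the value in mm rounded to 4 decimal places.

seg 1 [0°–80.5°] cycloidal, h=27: full span → s += 27 → s = 27.0000
seg 2 [80.5°–280.5°] cycloidal, h=11: full span → s += 11 → s = 38.0000
seg 3 [280.5°–331.6°] dwell: s stays 38.0000
seg 4 [331.6°–360°] uniform, h=29: θ=353.7° here. β=22.1, B=28.4. 29·22.1/28.4 = 22.5669 → s = 60.5669

60.5669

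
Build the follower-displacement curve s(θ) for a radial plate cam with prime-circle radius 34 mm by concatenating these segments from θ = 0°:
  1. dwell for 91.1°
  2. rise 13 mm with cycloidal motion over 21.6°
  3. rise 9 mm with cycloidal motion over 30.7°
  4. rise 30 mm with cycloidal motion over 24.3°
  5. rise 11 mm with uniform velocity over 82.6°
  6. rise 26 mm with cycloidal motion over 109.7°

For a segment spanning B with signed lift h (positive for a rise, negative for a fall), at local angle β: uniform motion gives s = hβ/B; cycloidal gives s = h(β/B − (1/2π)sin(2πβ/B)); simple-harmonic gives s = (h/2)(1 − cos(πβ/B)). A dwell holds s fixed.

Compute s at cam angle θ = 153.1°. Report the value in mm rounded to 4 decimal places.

seg 1 [0°–91.1°] dwell: s stays 0.0000
seg 2 [91.1°–112.7°] cycloidal, h=13: full span → s += 13 → s = 13.0000
seg 3 [112.7°–143.4°] cycloidal, h=9: full span → s += 9 → s = 22.0000
seg 4 [143.4°–167.7°] cycloidal, h=30: θ=153.1° here. β=9.7, B=24.3. 30·(0.3992 − sin(2π·0.3992)/(2π)) = 9.1489 → s = 31.1489

31.1489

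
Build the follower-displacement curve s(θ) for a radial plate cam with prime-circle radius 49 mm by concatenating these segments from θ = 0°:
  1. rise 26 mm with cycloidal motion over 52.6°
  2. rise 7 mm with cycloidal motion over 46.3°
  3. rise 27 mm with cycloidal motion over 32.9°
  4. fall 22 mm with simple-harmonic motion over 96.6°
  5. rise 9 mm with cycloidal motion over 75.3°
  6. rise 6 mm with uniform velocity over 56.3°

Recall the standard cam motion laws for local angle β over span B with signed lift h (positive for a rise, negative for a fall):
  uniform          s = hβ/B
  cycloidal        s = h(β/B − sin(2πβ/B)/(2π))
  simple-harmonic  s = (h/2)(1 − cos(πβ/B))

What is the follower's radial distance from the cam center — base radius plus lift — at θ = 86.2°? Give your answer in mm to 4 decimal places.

seg 1 [0°–52.6°] cycloidal, h=26: full span → s += 26 → s = 26.0000
seg 2 [52.6°–98.9°] cycloidal, h=7: θ=86.2° here. β=33.6, B=46.3. 7·(0.7257 − sin(2π·0.7257)/(2π)) = 6.1810 → s = 32.1810
radial distance = base radius + s = 49 + 32.1810 = 81.1810

81.1810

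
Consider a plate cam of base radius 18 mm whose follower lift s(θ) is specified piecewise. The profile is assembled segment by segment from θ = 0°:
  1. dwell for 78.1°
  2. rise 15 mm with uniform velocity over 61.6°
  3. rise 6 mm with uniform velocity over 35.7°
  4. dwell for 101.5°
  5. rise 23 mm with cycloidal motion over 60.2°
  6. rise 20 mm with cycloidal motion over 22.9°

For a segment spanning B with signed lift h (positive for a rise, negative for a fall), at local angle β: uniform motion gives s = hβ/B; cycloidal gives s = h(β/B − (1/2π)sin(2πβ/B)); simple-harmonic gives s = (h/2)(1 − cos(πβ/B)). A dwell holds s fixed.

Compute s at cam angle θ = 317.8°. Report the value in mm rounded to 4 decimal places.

seg 1 [0°–78.1°] dwell: s stays 0.0000
seg 2 [78.1°–139.7°] uniform, h=15: full span → s += 15 → s = 15.0000
seg 3 [139.7°–175.4°] uniform, h=6: full span → s += 6 → s = 21.0000
seg 4 [175.4°–276.9°] dwell: s stays 21.0000
seg 5 [276.9°–337.1°] cycloidal, h=23: θ=317.8° here. β=40.9, B=60.2. 23·(0.6794 − sin(2π·0.6794)/(2π)) = 18.9325 → s = 39.9325

39.9325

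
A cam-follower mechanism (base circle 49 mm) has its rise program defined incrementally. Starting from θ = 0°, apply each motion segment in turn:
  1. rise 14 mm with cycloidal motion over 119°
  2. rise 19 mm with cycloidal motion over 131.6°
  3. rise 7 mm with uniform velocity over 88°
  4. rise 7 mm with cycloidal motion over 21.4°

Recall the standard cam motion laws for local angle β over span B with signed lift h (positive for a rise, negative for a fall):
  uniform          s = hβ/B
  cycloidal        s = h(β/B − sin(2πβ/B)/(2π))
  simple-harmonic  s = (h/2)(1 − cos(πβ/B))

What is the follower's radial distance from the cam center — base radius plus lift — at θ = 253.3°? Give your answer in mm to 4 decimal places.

seg 1 [0°–119°] cycloidal, h=14: full span → s += 14 → s = 14.0000
seg 2 [119°–250.6°] cycloidal, h=19: full span → s += 19 → s = 33.0000
seg 3 [250.6°–338.6°] uniform, h=7: θ=253.3° here. β=2.7, B=88. 7·2.7/88 = 0.2148 → s = 33.2148
radial distance = base radius + s = 49 + 33.2148 = 82.2148

82.2148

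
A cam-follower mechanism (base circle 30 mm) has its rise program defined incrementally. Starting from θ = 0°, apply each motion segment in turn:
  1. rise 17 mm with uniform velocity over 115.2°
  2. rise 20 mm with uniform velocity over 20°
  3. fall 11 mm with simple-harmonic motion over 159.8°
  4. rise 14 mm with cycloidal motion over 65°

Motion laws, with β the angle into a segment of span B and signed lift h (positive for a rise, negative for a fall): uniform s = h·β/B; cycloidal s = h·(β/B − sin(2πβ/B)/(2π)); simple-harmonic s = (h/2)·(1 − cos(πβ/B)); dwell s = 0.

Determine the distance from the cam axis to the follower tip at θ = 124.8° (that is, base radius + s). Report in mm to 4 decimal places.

seg 1 [0°–115.2°] uniform, h=17: full span → s += 17 → s = 17.0000
seg 2 [115.2°–135.2°] uniform, h=20: θ=124.8° here. β=9.6, B=20. 20·9.6/20 = 9.6000 → s = 26.6000
radial distance = base radius + s = 30 + 26.6000 = 56.6000

56.6000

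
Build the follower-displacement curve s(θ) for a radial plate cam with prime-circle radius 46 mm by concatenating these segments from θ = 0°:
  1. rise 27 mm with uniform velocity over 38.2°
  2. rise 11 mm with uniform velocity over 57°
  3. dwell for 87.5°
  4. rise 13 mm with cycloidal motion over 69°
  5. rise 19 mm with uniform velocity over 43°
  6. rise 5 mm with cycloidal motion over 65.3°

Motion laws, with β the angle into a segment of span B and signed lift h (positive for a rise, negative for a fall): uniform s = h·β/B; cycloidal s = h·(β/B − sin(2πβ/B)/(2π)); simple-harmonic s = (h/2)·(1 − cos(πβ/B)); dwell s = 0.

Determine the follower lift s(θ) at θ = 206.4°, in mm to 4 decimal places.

seg 1 [0°–38.2°] uniform, h=27: full span → s += 27 → s = 27.0000
seg 2 [38.2°–95.2°] uniform, h=11: full span → s += 11 → s = 38.0000
seg 3 [95.2°–182.7°] dwell: s stays 38.0000
seg 4 [182.7°–251.7°] cycloidal, h=13: θ=206.4° here. β=23.7, B=69. 13·(0.3435 − sin(2π·0.3435)/(2π)) = 2.7429 → s = 40.7429

40.7429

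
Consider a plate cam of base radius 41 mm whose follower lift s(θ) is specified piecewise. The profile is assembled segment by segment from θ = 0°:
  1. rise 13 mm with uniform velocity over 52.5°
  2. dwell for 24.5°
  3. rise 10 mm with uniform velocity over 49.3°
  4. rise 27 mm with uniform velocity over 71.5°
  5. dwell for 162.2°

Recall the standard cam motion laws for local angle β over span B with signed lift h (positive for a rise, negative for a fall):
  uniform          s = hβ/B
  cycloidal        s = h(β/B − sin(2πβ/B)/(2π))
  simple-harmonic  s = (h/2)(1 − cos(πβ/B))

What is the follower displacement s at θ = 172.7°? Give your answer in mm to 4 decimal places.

seg 1 [0°–52.5°] uniform, h=13: full span → s += 13 → s = 13.0000
seg 2 [52.5°–77°] dwell: s stays 13.0000
seg 3 [77°–126.3°] uniform, h=10: full span → s += 10 → s = 23.0000
seg 4 [126.3°–197.8°] uniform, h=27: θ=172.7° here. β=46.4, B=71.5. 27·46.4/71.5 = 17.5217 → s = 40.5217

40.5217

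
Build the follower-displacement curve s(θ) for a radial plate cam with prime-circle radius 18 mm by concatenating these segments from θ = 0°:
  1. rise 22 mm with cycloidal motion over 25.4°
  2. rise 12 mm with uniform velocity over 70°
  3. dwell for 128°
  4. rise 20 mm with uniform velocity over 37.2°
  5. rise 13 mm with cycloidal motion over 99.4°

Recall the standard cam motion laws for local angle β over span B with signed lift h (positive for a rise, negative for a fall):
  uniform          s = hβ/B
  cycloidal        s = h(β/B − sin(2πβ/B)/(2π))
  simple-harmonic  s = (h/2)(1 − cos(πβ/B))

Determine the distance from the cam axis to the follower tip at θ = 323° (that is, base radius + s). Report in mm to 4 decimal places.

seg 1 [0°–25.4°] cycloidal, h=22: full span → s += 22 → s = 22.0000
seg 2 [25.4°–95.4°] uniform, h=12: full span → s += 12 → s = 34.0000
seg 3 [95.4°–223.4°] dwell: s stays 34.0000
seg 4 [223.4°–260.6°] uniform, h=20: full span → s += 20 → s = 54.0000
seg 5 [260.6°–360°] cycloidal, h=13: θ=323° here. β=62.4, B=99.4. 13·(0.6278 − sin(2π·0.6278)/(2π)) = 9.6492 → s = 63.6492
radial distance = base radius + s = 18 + 63.6492 = 81.6492

81.6492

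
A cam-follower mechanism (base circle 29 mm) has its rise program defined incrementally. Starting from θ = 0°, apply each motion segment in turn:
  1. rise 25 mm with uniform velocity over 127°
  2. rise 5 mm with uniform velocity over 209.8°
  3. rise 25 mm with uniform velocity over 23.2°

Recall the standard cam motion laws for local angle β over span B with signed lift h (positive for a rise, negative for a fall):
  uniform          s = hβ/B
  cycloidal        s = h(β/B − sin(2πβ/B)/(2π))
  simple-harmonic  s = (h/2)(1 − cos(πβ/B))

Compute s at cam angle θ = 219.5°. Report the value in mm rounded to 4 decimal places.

seg 1 [0°–127°] uniform, h=25: full span → s += 25 → s = 25.0000
seg 2 [127°–336.8°] uniform, h=5: θ=219.5° here. β=92.5, B=209.8. 5·92.5/209.8 = 2.2045 → s = 27.2045

27.2045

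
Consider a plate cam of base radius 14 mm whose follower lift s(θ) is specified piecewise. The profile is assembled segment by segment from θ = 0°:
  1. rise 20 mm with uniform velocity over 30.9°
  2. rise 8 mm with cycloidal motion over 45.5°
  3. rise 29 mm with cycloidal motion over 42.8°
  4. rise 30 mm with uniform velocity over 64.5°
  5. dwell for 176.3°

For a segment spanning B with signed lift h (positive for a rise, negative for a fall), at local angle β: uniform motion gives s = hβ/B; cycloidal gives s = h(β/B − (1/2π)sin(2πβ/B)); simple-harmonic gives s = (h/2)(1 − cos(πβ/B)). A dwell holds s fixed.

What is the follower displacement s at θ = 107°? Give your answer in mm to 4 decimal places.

seg 1 [0°–30.9°] uniform, h=20: full span → s += 20 → s = 20.0000
seg 2 [30.9°–76.4°] cycloidal, h=8: full span → s += 8 → s = 28.0000
seg 3 [76.4°–119.2°] cycloidal, h=29: θ=107° here. β=30.6, B=42.8. 29·(0.7150 − sin(2π·0.7150)/(2π)) = 25.2377 → s = 53.2377

53.2377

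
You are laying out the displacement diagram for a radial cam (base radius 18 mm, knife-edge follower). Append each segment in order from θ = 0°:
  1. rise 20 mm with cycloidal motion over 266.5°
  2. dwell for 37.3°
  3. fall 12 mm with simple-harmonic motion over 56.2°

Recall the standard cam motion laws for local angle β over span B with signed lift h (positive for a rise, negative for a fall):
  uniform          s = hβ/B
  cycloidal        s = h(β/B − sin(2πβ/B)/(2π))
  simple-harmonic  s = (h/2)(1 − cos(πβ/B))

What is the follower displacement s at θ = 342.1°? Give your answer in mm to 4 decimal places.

seg 1 [0°–266.5°] cycloidal, h=20: full span → s += 20 → s = 20.0000
seg 2 [266.5°–303.8°] dwell: s stays 20.0000
seg 3 [303.8°–360°] simple-harmonic, h=-12: θ=342.1° here. β=38.3, B=56.2. -12/2·(1 − cos(π·0.6815)) = -9.2387 → s = 10.7613

10.7613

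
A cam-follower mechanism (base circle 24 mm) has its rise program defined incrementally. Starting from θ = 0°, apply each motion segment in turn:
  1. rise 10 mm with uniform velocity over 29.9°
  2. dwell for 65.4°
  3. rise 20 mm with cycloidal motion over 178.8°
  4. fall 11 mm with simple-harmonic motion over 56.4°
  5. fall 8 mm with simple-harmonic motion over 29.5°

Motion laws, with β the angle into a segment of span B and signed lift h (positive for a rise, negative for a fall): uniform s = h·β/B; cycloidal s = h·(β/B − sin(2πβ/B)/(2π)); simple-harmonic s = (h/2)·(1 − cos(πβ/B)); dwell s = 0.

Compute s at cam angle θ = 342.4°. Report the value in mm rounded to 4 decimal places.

seg 1 [0°–29.9°] uniform, h=10: full span → s += 10 → s = 10.0000
seg 2 [29.9°–95.3°] dwell: s stays 10.0000
seg 3 [95.3°–274.1°] cycloidal, h=20: full span → s += 20 → s = 30.0000
seg 4 [274.1°–330.5°] simple-harmonic, h=-11: full span → s += -11 → s = 19.0000
seg 5 [330.5°–360°] simple-harmonic, h=-8: θ=342.4° here. β=11.9, B=29.5. -8/2·(1 − cos(π·0.4034)) = -2.8045 → s = 16.1955

16.1955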